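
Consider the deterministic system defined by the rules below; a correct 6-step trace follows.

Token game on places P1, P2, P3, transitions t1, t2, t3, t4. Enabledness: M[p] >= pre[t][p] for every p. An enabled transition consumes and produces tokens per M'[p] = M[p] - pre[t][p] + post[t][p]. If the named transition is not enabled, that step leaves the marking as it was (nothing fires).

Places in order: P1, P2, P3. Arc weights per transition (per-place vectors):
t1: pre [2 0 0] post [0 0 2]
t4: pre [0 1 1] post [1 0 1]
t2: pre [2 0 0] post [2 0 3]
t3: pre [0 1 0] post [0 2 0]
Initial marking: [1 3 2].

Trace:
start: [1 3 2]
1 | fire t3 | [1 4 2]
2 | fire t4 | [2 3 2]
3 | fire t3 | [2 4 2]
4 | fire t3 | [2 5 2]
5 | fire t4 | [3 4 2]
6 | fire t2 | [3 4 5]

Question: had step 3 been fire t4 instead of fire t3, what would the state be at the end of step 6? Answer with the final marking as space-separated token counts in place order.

4 2 5

(re-executing from step 3 with the substitution; state before step 3: [2 3 2])
3 | fire t4 | [3 2 2]
4 | fire t3 | [3 3 2]
5 | fire t4 | [4 2 2]
6 | fire t2 | [4 2 5]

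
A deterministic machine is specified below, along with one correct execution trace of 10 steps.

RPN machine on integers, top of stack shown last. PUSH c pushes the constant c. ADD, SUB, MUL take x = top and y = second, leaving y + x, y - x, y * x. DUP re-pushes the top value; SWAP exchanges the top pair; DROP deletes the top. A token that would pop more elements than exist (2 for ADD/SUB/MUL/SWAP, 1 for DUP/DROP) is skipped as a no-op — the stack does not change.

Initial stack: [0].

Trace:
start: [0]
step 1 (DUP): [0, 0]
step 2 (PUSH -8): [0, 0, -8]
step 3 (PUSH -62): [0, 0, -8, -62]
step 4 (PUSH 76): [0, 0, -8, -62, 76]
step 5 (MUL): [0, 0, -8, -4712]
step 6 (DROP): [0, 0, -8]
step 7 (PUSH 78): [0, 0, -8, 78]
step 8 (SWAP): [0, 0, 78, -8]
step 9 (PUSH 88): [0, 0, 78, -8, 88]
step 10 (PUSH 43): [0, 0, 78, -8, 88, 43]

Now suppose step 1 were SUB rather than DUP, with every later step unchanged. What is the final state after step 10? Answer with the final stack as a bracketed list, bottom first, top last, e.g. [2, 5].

(re-executing from step 1 with the substitution; state before step 1: [0])
step 1 (SUB): [0]
step 2 (PUSH -8): [0, -8]
step 3 (PUSH -62): [0, -8, -62]
step 4 (PUSH 76): [0, -8, -62, 76]
step 5 (MUL): [0, -8, -4712]
step 6 (DROP): [0, -8]
step 7 (PUSH 78): [0, -8, 78]
step 8 (SWAP): [0, 78, -8]
step 9 (PUSH 88): [0, 78, -8, 88]
step 10 (PUSH 43): [0, 78, -8, 88, 43]

[0, 78, -8, 88, 43]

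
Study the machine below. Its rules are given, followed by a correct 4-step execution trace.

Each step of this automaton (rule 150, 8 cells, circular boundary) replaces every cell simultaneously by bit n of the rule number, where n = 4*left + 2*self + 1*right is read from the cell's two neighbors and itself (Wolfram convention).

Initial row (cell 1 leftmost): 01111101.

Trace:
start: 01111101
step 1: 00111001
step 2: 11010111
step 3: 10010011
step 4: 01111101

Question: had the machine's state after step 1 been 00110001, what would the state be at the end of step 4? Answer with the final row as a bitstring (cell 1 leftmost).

00010110

state after step 1 := 00110001
step 2: 11001011
step 3: 10111001
step 4: 00010110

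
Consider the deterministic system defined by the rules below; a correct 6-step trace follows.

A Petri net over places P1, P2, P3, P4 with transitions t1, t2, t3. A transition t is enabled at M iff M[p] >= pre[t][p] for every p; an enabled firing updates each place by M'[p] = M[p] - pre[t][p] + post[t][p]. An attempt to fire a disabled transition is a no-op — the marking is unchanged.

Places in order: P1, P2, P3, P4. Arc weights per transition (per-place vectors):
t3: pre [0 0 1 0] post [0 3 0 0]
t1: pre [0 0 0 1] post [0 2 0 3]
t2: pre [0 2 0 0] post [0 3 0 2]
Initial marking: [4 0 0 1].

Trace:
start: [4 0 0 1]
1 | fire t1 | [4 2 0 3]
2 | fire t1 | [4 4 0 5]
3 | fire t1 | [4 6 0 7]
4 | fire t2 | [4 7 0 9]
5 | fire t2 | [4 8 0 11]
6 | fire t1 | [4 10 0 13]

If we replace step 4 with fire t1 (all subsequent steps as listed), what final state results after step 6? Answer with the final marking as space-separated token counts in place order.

4 11 0 13

(re-executing from step 4 with the substitution; state before step 4: [4 6 0 7])
4 | fire t1 | [4 8 0 9]
5 | fire t2 | [4 9 0 11]
6 | fire t1 | [4 11 0 13]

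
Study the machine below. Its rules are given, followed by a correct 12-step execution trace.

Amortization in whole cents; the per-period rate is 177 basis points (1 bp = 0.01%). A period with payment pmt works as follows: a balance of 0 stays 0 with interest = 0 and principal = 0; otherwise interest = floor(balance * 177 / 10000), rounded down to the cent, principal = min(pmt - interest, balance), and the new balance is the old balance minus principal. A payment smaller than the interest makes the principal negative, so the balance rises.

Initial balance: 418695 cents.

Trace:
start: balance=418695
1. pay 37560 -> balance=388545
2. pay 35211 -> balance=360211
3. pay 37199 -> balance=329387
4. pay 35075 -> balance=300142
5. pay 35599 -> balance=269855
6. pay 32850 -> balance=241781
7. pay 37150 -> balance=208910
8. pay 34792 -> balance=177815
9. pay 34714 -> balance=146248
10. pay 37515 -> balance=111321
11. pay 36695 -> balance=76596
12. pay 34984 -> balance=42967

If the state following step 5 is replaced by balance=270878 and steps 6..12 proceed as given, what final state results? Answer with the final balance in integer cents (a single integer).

44124

state after step 5 := balance=270878
6. pay 32850 -> balance=242822
7. pay 37150 -> balance=209969
8. pay 34792 -> balance=178893
9. pay 34714 -> balance=147345
10. pay 37515 -> balance=112438
11. pay 36695 -> balance=77733
12. pay 34984 -> balance=44124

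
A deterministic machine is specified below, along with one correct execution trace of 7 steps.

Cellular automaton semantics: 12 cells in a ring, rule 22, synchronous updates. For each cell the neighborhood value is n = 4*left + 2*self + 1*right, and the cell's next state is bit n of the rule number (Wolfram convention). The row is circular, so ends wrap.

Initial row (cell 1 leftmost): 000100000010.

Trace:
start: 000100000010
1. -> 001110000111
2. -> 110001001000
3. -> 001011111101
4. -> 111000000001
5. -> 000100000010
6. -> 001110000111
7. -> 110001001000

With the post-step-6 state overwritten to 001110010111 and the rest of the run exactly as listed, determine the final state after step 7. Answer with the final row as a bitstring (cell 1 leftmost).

state after step 6 := 001110010111
7. -> 110001110000

110001110000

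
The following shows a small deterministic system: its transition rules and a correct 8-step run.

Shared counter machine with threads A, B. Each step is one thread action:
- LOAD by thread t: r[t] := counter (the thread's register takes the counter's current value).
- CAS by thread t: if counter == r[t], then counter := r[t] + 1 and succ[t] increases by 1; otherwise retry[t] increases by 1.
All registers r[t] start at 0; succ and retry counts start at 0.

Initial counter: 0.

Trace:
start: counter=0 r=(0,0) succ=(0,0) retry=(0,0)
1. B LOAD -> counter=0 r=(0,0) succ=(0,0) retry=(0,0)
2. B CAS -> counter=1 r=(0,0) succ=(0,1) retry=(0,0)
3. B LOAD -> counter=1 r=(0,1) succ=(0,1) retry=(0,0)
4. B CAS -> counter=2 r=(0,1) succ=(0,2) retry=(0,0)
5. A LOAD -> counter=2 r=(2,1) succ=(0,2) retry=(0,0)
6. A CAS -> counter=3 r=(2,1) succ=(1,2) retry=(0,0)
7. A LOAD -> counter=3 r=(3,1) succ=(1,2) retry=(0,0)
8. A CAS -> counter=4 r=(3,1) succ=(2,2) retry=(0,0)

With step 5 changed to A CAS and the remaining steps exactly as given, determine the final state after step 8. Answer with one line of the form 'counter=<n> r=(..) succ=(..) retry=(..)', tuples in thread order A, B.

counter=3 r=(2,1) succ=(1,2) retry=(2,0)

(re-executing from step 5 with the substitution; state before step 5: counter=2 r=(0,1) succ=(0,2) retry=(0,0))
5. A CAS -> counter=2 r=(0,1) succ=(0,2) retry=(1,0)
6. A CAS -> counter=2 r=(0,1) succ=(0,2) retry=(2,0)
7. A LOAD -> counter=2 r=(2,1) succ=(0,2) retry=(2,0)
8. A CAS -> counter=3 r=(2,1) succ=(1,2) retry=(2,0)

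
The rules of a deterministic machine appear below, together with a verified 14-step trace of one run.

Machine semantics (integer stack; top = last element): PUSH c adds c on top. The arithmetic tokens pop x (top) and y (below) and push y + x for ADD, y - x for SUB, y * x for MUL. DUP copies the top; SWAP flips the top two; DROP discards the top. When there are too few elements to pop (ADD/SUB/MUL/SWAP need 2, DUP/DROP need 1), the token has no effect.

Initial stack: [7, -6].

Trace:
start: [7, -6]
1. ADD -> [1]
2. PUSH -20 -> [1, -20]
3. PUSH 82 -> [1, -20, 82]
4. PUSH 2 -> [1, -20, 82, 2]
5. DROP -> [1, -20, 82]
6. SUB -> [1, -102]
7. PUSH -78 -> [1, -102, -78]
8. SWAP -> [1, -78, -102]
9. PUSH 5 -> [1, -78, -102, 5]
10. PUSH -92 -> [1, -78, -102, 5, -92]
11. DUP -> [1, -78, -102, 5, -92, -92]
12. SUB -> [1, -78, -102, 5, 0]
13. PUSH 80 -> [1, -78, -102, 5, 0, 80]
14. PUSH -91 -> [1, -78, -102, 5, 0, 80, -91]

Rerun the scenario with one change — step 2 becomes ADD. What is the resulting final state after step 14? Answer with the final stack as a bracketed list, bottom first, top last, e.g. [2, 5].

[-78, -81, 5, 0, 80, -91]

(re-executing from step 2 with the substitution; state before step 2: [1])
2. ADD -> [1]
3. PUSH 82 -> [1, 82]
4. PUSH 2 -> [1, 82, 2]
5. DROP -> [1, 82]
6. SUB -> [-81]
7. PUSH -78 -> [-81, -78]
8. SWAP -> [-78, -81]
9. PUSH 5 -> [-78, -81, 5]
10. PUSH -92 -> [-78, -81, 5, -92]
11. DUP -> [-78, -81, 5, -92, -92]
12. SUB -> [-78, -81, 5, 0]
13. PUSH 80 -> [-78, -81, 5, 0, 80]
14. PUSH -91 -> [-78, -81, 5, 0, 80, -91]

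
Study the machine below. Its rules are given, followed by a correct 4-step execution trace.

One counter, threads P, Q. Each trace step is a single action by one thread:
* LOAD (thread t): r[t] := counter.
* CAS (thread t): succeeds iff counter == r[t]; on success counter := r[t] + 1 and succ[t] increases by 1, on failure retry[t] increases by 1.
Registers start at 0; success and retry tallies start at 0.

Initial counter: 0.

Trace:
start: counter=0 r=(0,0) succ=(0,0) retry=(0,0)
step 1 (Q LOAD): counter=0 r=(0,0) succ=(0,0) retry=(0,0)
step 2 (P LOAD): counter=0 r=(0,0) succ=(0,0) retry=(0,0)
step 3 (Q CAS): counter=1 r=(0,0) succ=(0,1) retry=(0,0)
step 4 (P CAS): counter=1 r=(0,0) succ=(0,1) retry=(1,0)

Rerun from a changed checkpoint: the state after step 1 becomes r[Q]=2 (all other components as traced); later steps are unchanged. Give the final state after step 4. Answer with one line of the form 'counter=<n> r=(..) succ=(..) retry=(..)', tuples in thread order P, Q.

counter=1 r=(0,2) succ=(1,0) retry=(0,1)

state after step 1 := counter=0 r=(0,2) succ=(0,0) retry=(0,0)
step 2 (P LOAD): counter=0 r=(0,2) succ=(0,0) retry=(0,0)
step 3 (Q CAS): counter=0 r=(0,2) succ=(0,0) retry=(0,1)
step 4 (P CAS): counter=1 r=(0,2) succ=(1,0) retry=(0,1)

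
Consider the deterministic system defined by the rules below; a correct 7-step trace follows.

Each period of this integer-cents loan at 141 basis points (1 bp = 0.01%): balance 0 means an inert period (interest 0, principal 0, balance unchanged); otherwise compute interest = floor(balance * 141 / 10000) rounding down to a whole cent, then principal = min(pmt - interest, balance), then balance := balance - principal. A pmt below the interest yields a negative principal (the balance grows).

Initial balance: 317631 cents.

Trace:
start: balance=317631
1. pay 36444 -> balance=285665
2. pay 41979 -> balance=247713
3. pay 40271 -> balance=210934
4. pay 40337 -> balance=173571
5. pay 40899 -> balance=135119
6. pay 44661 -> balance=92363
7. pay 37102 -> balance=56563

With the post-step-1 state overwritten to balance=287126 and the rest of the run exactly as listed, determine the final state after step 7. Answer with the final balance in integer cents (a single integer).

state after step 1 := balance=287126
2. pay 41979 -> balance=249195
3. pay 40271 -> balance=212437
4. pay 40337 -> balance=175095
5. pay 40899 -> balance=136664
6. pay 44661 -> balance=93929
7. pay 37102 -> balance=58151

58151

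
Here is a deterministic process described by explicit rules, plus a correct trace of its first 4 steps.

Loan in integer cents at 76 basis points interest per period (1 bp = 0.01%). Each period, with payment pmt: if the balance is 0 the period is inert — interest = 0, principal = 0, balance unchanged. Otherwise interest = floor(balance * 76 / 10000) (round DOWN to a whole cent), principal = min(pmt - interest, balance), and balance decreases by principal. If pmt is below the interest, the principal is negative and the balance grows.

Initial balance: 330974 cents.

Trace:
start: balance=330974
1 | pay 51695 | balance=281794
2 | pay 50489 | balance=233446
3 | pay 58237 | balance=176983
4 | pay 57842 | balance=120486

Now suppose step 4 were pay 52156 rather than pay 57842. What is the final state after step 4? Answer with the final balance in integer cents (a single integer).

(re-executing from step 4 with the substitution; state before step 4: balance=176983)
4 | pay 52156 | balance=126172

126172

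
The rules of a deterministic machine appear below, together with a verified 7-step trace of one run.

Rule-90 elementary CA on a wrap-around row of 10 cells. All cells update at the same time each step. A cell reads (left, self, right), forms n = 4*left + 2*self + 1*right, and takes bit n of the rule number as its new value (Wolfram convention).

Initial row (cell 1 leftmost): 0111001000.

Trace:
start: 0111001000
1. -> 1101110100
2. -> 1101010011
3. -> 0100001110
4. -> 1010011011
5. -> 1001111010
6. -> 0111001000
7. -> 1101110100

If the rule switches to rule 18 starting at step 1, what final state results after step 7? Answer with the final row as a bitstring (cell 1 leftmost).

0000100100

(re-executing steps 1..7 under rule 18; state before step 1: 0111001000)
1. -> 1000110100
2. -> 0101000011
3. -> 0000100100
4. -> 0001011010
5. -> 0010000001
6. -> 1101000010
7. -> 0000100100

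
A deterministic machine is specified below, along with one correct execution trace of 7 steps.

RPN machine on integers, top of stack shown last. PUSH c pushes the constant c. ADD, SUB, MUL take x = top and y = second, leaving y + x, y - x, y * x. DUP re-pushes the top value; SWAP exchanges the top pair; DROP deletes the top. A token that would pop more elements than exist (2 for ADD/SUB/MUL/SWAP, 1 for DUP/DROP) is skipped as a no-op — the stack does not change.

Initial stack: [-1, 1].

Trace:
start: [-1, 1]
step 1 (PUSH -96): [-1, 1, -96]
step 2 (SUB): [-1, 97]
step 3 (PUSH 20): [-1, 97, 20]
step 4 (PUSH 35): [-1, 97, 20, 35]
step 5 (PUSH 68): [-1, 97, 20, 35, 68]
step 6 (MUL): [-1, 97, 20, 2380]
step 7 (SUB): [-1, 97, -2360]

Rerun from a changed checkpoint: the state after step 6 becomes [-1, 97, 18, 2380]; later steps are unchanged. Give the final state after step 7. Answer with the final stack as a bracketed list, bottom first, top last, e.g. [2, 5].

state after step 6 := [-1, 97, 18, 2380]
step 7 (SUB): [-1, 97, -2362]

[-1, 97, -2362]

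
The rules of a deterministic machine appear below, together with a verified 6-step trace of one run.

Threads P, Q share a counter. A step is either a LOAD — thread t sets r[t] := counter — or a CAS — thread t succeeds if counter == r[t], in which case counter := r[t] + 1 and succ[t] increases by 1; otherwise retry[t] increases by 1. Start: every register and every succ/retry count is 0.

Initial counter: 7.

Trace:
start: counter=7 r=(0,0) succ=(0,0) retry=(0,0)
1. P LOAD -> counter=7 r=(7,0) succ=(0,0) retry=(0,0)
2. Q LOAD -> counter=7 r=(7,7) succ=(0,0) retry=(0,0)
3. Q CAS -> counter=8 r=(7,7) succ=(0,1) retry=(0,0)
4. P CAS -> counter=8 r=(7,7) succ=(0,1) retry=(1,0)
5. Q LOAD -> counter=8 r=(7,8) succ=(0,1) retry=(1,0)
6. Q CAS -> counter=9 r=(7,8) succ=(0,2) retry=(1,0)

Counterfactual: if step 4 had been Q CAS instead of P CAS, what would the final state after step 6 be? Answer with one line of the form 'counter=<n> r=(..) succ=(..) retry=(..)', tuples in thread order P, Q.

counter=9 r=(7,8) succ=(0,2) retry=(0,1)

(re-executing from step 4 with the substitution; state before step 4: counter=8 r=(7,7) succ=(0,1) retry=(0,0))
4. Q CAS -> counter=8 r=(7,7) succ=(0,1) retry=(0,1)
5. Q LOAD -> counter=8 r=(7,8) succ=(0,1) retry=(0,1)
6. Q CAS -> counter=9 r=(7,8) succ=(0,2) retry=(0,1)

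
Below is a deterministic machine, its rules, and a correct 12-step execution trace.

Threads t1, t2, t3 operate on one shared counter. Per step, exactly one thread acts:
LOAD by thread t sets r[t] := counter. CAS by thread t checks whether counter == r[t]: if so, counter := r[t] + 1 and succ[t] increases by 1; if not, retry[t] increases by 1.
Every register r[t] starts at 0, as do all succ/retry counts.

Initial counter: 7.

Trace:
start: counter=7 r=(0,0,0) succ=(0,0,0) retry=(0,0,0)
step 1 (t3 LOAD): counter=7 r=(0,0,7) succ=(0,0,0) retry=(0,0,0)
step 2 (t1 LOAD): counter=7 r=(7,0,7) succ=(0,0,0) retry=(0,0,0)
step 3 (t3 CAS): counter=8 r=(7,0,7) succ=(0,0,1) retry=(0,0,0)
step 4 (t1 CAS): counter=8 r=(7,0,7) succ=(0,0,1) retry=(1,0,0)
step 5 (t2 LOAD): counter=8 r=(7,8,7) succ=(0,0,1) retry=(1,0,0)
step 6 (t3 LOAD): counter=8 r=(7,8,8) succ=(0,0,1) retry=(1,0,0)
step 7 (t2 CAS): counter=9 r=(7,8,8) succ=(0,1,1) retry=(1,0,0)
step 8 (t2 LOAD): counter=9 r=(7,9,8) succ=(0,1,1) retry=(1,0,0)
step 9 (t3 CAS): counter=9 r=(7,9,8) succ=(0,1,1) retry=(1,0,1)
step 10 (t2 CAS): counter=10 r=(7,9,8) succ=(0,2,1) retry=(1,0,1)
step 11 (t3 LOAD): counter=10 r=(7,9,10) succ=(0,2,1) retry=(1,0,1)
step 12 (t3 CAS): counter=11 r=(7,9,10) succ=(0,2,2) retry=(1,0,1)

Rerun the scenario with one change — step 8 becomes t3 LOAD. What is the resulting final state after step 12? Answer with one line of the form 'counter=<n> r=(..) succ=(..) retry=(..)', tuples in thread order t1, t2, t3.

(re-executing from step 8 with the substitution; state before step 8: counter=9 r=(7,8,8) succ=(0,1,1) retry=(1,0,0))
step 8 (t3 LOAD): counter=9 r=(7,8,9) succ=(0,1,1) retry=(1,0,0)
step 9 (t3 CAS): counter=10 r=(7,8,9) succ=(0,1,2) retry=(1,0,0)
step 10 (t2 CAS): counter=10 r=(7,8,9) succ=(0,1,2) retry=(1,1,0)
step 11 (t3 LOAD): counter=10 r=(7,8,10) succ=(0,1,2) retry=(1,1,0)
step 12 (t3 CAS): counter=11 r=(7,8,10) succ=(0,1,3) retry=(1,1,0)

counter=11 r=(7,8,10) succ=(0,1,3) retry=(1,1,0)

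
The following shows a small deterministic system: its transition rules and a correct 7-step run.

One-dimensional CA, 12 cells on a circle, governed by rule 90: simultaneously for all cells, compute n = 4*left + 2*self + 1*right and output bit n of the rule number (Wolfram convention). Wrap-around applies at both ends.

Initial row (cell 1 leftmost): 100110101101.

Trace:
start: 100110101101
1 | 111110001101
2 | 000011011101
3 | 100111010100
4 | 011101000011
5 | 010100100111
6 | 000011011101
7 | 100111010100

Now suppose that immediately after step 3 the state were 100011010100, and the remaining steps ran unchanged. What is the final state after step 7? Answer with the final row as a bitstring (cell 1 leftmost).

100111000101

state after step 3 := 100011010100
4 | 010111000011
5 | 000101100111
6 | 101001111101
7 | 100111000101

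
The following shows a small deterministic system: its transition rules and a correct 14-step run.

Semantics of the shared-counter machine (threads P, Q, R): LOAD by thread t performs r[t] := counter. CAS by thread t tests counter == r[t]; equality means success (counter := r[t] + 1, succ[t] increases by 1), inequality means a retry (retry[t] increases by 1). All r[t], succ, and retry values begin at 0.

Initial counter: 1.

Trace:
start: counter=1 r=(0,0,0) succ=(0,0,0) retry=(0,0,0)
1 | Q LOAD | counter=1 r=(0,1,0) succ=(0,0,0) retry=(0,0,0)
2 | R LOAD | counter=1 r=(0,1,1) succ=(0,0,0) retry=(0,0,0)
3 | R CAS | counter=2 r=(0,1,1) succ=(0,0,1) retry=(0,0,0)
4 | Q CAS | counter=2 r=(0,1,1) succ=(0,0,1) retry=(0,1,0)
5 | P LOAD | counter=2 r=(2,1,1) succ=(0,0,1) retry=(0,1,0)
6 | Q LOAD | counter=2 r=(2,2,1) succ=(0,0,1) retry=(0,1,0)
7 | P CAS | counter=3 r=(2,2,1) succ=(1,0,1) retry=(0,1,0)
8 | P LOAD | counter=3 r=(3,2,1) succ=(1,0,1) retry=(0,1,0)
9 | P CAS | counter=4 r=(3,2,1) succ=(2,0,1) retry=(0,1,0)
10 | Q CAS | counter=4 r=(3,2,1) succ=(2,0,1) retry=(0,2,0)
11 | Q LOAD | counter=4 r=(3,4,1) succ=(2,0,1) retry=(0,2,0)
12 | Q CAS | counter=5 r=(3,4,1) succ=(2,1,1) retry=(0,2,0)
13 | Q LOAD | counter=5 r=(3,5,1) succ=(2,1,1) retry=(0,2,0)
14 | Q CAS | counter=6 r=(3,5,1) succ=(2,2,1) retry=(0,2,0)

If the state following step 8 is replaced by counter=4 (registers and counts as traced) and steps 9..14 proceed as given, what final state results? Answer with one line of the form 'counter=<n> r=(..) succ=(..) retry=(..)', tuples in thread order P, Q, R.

counter=6 r=(3,5,1) succ=(1,2,1) retry=(1,2,0)

state after step 8 := counter=4 r=(3,2,1) succ=(1,0,1) retry=(0,1,0)
9 | P CAS | counter=4 r=(3,2,1) succ=(1,0,1) retry=(1,1,0)
10 | Q CAS | counter=4 r=(3,2,1) succ=(1,0,1) retry=(1,2,0)
11 | Q LOAD | counter=4 r=(3,4,1) succ=(1,0,1) retry=(1,2,0)
12 | Q CAS | counter=5 r=(3,4,1) succ=(1,1,1) retry=(1,2,0)
13 | Q LOAD | counter=5 r=(3,5,1) succ=(1,1,1) retry=(1,2,0)
14 | Q CAS | counter=6 r=(3,5,1) succ=(1,2,1) retry=(1,2,0)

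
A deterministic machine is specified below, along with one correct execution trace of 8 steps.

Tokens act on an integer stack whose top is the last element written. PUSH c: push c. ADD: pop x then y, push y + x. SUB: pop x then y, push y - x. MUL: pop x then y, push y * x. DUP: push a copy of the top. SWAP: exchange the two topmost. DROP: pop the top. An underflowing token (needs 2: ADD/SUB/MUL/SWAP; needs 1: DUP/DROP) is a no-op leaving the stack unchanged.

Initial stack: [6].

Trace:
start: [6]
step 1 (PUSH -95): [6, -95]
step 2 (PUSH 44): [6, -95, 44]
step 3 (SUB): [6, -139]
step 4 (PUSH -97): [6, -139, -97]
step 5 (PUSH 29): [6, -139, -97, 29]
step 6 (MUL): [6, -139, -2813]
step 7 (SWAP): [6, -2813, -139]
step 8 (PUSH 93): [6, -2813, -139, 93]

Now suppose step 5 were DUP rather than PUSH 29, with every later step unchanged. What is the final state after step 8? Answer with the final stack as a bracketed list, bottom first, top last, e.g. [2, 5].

(re-executing from step 5 with the substitution; state before step 5: [6, -139, -97])
step 5 (DUP): [6, -139, -97, -97]
step 6 (MUL): [6, -139, 9409]
step 7 (SWAP): [6, 9409, -139]
step 8 (PUSH 93): [6, 9409, -139, 93]

[6, 9409, -139, 93]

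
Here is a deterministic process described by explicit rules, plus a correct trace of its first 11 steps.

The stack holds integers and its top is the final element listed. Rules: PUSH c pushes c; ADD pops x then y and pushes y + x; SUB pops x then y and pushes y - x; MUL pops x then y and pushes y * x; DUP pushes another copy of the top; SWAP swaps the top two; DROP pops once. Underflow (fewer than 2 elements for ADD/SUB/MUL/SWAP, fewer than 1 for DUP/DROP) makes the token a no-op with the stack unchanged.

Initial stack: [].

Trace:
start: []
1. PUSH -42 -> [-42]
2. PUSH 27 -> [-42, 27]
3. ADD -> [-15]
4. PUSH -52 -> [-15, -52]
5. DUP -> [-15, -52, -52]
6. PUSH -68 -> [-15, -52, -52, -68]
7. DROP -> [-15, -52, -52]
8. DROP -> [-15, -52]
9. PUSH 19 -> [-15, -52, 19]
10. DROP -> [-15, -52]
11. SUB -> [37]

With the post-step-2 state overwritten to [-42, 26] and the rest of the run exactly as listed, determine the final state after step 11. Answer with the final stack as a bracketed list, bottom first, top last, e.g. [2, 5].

state after step 2 := [-42, 26]
3. ADD -> [-16]
4. PUSH -52 -> [-16, -52]
5. DUP -> [-16, -52, -52]
6. PUSH -68 -> [-16, -52, -52, -68]
7. DROP -> [-16, -52, -52]
8. DROP -> [-16, -52]
9. PUSH 19 -> [-16, -52, 19]
10. DROP -> [-16, -52]
11. SUB -> [36]

[36]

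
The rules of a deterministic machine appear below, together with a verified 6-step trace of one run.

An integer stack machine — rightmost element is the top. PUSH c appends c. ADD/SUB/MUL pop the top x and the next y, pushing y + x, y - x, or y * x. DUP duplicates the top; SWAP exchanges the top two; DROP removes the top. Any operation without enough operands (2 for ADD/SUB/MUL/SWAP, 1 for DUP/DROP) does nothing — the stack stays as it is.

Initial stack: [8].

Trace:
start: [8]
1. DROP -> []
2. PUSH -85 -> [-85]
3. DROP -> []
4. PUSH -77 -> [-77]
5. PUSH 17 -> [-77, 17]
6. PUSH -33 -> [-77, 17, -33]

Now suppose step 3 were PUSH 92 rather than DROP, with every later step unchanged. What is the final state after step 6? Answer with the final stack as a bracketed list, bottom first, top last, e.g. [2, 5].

(re-executing from step 3 with the substitution; state before step 3: [-85])
3. PUSH 92 -> [-85, 92]
4. PUSH -77 -> [-85, 92, -77]
5. PUSH 17 -> [-85, 92, -77, 17]
6. PUSH -33 -> [-85, 92, -77, 17, -33]

[-85, 92, -77, 17, -33]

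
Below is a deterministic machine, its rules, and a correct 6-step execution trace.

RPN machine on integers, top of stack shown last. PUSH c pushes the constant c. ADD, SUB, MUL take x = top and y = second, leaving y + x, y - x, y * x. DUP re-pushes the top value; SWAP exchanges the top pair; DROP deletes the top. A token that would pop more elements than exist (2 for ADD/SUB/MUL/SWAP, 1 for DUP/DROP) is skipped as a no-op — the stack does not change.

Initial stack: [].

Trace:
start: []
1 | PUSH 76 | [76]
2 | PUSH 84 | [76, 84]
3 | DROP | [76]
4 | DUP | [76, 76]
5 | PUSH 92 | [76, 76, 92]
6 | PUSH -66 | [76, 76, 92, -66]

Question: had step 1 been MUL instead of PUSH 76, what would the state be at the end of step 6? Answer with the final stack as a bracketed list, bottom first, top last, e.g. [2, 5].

(re-executing from step 1 with the substitution; state before step 1: [])
1 | MUL | []
2 | PUSH 84 | [84]
3 | DROP | []
4 | DUP | []
5 | PUSH 92 | [92]
6 | PUSH -66 | [92, -66]

[92, -66]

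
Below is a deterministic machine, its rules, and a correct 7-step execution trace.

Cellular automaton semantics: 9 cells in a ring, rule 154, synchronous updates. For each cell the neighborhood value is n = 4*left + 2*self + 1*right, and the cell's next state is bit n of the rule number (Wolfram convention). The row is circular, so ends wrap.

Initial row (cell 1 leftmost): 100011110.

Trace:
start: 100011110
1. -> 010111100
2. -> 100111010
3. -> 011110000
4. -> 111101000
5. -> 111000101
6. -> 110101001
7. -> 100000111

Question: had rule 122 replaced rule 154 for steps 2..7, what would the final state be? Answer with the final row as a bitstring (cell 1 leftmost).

(re-executing steps 2..7 under rule 122; state before step 2: 010111100)
2. -> 101100110
3. -> 011111111
4. -> 110000001
5. -> 011000011
6. -> 111100111
7. -> 000111100

000111100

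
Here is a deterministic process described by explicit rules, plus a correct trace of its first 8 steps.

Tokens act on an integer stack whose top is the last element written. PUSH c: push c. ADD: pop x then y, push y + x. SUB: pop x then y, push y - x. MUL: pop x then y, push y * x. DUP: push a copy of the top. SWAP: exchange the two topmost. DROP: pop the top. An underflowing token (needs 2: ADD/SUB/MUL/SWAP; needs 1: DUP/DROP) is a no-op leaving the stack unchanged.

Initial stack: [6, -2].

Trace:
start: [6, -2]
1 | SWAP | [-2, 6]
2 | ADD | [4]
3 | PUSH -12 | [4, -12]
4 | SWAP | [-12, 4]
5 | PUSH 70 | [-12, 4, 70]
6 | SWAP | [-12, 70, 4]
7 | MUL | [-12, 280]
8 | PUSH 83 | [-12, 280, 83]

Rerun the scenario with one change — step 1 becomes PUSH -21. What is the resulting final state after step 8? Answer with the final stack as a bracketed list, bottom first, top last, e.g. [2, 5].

[6, -12, -1610, 83]

(re-executing from step 1 with the substitution; state before step 1: [6, -2])
1 | PUSH -21 | [6, -2, -21]
2 | ADD | [6, -23]
3 | PUSH -12 | [6, -23, -12]
4 | SWAP | [6, -12, -23]
5 | PUSH 70 | [6, -12, -23, 70]
6 | SWAP | [6, -12, 70, -23]
7 | MUL | [6, -12, -1610]
8 | PUSH 83 | [6, -12, -1610, 83]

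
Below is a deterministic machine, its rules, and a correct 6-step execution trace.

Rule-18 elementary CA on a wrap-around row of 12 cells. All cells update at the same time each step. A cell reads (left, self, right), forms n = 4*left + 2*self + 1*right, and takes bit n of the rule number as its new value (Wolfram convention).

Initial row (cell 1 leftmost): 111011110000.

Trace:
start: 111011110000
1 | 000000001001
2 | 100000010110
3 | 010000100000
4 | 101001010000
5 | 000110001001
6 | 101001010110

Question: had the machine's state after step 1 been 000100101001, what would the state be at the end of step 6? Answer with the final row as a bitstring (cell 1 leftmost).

state after step 1 := 000100101001
2 | 101011000110
3 | 000000101000
4 | 000001000100
5 | 000010101010
6 | 000100000001

000100000001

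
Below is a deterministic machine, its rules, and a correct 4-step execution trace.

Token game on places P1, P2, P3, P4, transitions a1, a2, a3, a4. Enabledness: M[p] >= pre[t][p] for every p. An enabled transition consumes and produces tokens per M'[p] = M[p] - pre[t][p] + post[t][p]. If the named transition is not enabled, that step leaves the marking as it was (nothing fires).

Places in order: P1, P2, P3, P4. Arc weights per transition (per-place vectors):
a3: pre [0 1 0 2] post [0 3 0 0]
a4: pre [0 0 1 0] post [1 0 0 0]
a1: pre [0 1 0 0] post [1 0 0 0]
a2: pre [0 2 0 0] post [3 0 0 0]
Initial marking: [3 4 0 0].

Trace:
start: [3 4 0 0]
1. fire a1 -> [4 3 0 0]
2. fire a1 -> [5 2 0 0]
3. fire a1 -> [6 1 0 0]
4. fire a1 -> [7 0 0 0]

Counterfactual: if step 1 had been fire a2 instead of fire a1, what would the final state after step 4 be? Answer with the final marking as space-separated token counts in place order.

8 0 0 0

(re-executing from step 1 with the substitution; state before step 1: [3 4 0 0])
1. fire a2 -> [6 2 0 0]
2. fire a1 -> [7 1 0 0]
3. fire a1 -> [8 0 0 0]
4. fire a1 -> [8 0 0 0]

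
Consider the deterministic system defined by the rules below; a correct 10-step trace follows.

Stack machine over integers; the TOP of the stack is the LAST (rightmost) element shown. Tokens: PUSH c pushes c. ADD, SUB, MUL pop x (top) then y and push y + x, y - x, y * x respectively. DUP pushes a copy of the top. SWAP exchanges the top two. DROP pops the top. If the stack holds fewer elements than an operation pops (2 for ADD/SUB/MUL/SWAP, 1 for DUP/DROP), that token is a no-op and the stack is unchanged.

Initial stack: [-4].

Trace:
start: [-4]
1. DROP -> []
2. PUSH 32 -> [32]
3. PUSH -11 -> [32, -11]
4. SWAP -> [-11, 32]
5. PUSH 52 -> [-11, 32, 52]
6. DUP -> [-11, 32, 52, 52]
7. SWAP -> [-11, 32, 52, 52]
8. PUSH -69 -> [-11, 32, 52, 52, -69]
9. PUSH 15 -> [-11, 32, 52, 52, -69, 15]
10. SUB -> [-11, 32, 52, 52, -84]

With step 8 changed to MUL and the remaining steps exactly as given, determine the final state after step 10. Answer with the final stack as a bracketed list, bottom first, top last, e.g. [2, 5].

[-11, 32, 2689]

(re-executing from step 8 with the substitution; state before step 8: [-11, 32, 52, 52])
8. MUL -> [-11, 32, 2704]
9. PUSH 15 -> [-11, 32, 2704, 15]
10. SUB -> [-11, 32, 2689]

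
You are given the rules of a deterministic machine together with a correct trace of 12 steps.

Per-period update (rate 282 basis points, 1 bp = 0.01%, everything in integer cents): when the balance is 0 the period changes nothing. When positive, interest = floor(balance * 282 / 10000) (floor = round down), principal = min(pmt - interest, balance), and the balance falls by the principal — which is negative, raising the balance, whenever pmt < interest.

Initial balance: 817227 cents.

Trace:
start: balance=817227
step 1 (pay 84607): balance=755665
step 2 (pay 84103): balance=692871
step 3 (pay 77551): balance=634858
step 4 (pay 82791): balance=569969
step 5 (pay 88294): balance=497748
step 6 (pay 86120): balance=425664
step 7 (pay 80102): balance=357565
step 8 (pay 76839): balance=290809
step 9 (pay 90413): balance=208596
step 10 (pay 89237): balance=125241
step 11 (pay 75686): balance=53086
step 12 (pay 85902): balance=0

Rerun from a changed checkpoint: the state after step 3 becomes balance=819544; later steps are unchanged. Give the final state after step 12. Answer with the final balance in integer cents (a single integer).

205892

state after step 3 := balance=819544
step 4 (pay 82791): balance=759864
step 5 (pay 88294): balance=692998
step 6 (pay 86120): balance=626420
step 7 (pay 80102): balance=563983
step 8 (pay 76839): balance=503048
step 9 (pay 90413): balance=426820
step 10 (pay 89237): balance=349619
step 11 (pay 75686): balance=283792
step 12 (pay 85902): balance=205892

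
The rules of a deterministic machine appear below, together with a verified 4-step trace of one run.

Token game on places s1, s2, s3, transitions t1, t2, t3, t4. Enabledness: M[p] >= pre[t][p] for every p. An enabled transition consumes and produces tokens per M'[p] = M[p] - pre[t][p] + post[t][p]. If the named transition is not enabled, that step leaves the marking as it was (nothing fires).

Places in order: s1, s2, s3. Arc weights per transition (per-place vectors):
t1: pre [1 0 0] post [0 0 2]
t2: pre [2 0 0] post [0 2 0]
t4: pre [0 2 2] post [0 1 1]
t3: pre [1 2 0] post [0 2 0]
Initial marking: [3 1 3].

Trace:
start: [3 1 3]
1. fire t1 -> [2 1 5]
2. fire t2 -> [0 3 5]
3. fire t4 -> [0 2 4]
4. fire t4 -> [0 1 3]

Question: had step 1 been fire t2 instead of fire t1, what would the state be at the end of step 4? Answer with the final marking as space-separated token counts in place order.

(re-executing from step 1 with the substitution; state before step 1: [3 1 3])
1. fire t2 -> [1 3 3]
2. fire t2 -> [1 3 3]
3. fire t4 -> [1 2 2]
4. fire t4 -> [1 1 1]

1 1 1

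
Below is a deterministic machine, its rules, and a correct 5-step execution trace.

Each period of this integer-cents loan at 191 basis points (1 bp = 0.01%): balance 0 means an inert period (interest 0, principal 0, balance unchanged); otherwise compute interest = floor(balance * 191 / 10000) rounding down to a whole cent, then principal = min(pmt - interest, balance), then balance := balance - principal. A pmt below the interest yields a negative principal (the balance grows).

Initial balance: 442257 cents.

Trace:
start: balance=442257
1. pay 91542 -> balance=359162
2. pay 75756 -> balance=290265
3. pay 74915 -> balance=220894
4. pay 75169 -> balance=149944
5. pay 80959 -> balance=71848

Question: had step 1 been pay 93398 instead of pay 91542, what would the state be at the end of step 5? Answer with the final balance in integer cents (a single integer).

(re-executing from step 1 with the substitution; state before step 1: balance=442257)
1. pay 93398 -> balance=357306
2. pay 75756 -> balance=288374
3. pay 74915 -> balance=218966
4. pay 75169 -> balance=147979
5. pay 80959 -> balance=69846

69846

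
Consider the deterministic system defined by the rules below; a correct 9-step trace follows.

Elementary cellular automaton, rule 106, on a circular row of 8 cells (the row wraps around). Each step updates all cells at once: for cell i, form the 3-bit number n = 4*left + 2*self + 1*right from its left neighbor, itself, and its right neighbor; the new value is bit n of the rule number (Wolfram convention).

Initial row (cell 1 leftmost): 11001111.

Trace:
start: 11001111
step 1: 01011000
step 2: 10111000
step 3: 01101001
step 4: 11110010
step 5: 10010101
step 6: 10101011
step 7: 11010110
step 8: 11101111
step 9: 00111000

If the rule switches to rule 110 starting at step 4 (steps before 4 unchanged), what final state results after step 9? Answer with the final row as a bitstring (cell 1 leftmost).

(re-executing steps 4..9 under rule 110; state before step 4: 01101001)
step 4: 11111011
step 5: 00001110
step 6: 00011010
step 7: 00111110
step 8: 01100010
step 9: 11100110

11100110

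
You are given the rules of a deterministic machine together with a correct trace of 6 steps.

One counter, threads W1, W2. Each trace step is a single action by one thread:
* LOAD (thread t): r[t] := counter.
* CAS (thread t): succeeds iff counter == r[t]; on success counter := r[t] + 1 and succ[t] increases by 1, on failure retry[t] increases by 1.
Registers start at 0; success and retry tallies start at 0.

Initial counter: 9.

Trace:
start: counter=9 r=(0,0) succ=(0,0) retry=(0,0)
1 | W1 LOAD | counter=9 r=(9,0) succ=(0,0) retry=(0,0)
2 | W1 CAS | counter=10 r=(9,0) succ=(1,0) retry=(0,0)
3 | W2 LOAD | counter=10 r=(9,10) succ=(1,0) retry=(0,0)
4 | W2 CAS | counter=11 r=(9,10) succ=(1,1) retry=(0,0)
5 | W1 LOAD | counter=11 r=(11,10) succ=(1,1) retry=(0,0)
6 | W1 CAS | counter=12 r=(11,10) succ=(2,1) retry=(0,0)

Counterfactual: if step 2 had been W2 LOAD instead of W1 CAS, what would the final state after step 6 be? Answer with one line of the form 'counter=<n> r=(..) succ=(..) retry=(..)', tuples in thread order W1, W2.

(re-executing from step 2 with the substitution; state before step 2: counter=9 r=(9,0) succ=(0,0) retry=(0,0))
2 | W2 LOAD | counter=9 r=(9,9) succ=(0,0) retry=(0,0)
3 | W2 LOAD | counter=9 r=(9,9) succ=(0,0) retry=(0,0)
4 | W2 CAS | counter=10 r=(9,9) succ=(0,1) retry=(0,0)
5 | W1 LOAD | counter=10 r=(10,9) succ=(0,1) retry=(0,0)
6 | W1 CAS | counter=11 r=(10,9) succ=(1,1) retry=(0,0)

counter=11 r=(10,9) succ=(1,1) retry=(0,0)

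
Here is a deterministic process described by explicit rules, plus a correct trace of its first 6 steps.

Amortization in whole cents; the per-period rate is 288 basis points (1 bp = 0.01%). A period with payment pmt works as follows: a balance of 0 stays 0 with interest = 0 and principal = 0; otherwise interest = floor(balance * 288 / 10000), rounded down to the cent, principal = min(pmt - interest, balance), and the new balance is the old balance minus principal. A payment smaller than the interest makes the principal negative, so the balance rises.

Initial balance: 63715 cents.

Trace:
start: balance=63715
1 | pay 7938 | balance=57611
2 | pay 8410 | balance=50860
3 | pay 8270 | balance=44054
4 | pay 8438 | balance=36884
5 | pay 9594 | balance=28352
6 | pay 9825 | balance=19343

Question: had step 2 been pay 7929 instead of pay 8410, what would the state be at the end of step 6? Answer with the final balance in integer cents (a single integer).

(re-executing from step 2 with the substitution; state before step 2: balance=57611)
2 | pay 7929 | balance=51341
3 | pay 8270 | balance=44549
4 | pay 8438 | balance=37394
5 | pay 9594 | balance=28876
6 | pay 9825 | balance=19882

19882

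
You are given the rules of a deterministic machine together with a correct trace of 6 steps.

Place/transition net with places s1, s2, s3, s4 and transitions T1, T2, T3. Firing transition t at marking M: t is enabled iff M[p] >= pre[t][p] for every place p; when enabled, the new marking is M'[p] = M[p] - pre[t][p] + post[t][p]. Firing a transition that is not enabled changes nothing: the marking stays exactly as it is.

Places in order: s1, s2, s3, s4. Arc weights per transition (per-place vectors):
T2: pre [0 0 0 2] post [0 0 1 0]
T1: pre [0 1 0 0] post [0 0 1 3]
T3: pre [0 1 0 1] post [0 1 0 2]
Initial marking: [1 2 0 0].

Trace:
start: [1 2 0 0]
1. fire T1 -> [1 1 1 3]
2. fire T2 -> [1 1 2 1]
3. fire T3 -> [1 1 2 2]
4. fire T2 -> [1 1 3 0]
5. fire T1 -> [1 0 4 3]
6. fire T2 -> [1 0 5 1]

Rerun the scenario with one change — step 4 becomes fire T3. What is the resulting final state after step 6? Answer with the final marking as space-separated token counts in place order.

1 0 4 4

(re-executing from step 4 with the substitution; state before step 4: [1 1 2 2])
4. fire T3 -> [1 1 2 3]
5. fire T1 -> [1 0 3 6]
6. fire T2 -> [1 0 4 4]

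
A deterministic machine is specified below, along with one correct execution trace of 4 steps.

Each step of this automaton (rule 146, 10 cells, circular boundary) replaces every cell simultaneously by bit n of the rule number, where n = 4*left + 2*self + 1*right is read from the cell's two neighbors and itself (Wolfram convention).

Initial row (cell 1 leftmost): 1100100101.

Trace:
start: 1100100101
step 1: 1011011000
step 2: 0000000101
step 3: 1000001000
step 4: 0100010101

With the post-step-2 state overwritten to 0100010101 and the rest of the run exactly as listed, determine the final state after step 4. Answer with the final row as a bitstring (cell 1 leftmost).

state after step 2 := 0100010101
step 3: 0010100000
step 4: 0100010000

0100010000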